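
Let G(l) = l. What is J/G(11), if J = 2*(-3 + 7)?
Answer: 8/11 ≈ 0.72727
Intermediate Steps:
J = 8 (J = 2*4 = 8)
J/G(11) = 8/11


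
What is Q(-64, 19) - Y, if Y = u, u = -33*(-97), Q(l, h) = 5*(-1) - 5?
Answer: -3211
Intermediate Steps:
Q(l, h) = -10 (Q(l, h) = -5 - 5 = -10)
u = 3201
Y = 3201
Q(-64, 19) - Y = -10 - 1*3201 = -10 - 3201 = -3211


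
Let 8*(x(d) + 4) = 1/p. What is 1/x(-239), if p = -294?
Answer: -2352/9409 ≈ -0.24997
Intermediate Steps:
x(d) = -9409/2352 (x(d) = -4 + (⅛)/(-294) = -4 + (⅛)*(-1/294) = -4 - 1/2352 = -9409/2352)
1/x(-239) = 1/(-9409/2352) = -2352/9409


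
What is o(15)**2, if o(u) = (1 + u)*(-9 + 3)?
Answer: 9216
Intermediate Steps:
o(u) = -6 - 6*u (o(u) = (1 + u)*(-6) = -6 - 6*u)
o(15)**2 = (-6 - 6*15)**2 = (-6 - 90)**2 = (-96)**2 = 9216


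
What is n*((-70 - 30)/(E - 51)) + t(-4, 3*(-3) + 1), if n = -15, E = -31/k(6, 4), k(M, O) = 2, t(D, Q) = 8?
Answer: -1936/133 ≈ -14.556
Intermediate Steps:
E = -31/2 ≈ -15.500
n*((-70 - 30)/(E - 51)) + t(-4, 3*(-3) + 1) = -15*(-70 - 30)/(-31/2 - 51) + 8 = -(-1500)/(-133/2) + 8 = -(-1500)*(-2)/133 + 8 = -15*200/133 + 8 = -3000/133 + 8 = -1936/133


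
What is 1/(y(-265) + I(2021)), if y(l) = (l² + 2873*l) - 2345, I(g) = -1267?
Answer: -1/694732 ≈ -1.4394e-6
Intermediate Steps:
y(l) = -2345 + l² + 2873*l
1/(y(-265) + I(2021)) = 1/((-2345 + (-265)² + 2873*(-265)) - 1267) = 1/((-2345 + 70225 - 761345) - 1267) = 1/(-693465 - 1267) = 1/(-694732) = -1/694732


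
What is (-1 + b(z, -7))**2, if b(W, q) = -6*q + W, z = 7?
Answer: 2304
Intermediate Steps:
b(W, q) = W - 6*q
(-1 + b(z, -7))**2 = (-1 + (7 - 6*(-7)))**2 = (-1 + (7 + 42))**2 = (-1 + 49)**2 = 48**2 = 2304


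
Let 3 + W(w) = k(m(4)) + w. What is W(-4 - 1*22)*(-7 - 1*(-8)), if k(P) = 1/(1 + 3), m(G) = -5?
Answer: -115/4 ≈ -28.750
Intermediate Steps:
k(P) = 1/4
W(w) = -11/4 + w (W(w) = -3 + (1/4 + w) = -11/4 + w)
W(-4 - 1*22)*(-7 - 1*(-8)) = (-11/4 + (-4 - 1*22))*(-7 - 1*(-8)) = (-11/4 + (-4 - 22))*(-7 + 8) = (-11/4 - 26)*1 = -115/4*1 = -115/4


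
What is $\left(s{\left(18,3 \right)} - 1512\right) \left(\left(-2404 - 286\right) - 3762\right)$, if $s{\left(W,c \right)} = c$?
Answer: $9736068$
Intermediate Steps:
$\left(s{\left(18,3 \right)} - 1512\right) \left(\left(-2404 - 286\right) - 3762\right) = \left(3 - 1512\right) \left(\left(-2404 - 286\right) - 3762\right) = - 1509 \left(\left(-2404 - 286\right) - 3762\right) = - 1509 \left(-2690 - 3762\right) = \left(-1509\right) \left(-6452\right) = 9736068$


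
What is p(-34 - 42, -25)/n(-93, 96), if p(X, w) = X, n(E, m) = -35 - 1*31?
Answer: 38/33 ≈ 1.1515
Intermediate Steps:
n(E, m) = -66 (n(E, m) = -35 - 31 = -66)
p(-34 - 42, -25)/n(-93, 96) = (-34 - 42)/(-66) = -76*(-1/66) = 38/33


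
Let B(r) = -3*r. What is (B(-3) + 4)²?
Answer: 169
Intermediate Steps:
(B(-3) + 4)² = (-3*(-3) + 4)² = (9 + 4)² = 13² = 169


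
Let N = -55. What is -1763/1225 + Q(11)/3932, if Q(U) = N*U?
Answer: -7673241/4816700 ≈ -1.5931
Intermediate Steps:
Q(U) = -55*U
-1763/1225 + Q(11)/3932 = -1763/1225 - 55*11/3932 = -1763*1/1225 - 605*1/3932 = -1763/1225 - 605/3932 = -7673241/4816700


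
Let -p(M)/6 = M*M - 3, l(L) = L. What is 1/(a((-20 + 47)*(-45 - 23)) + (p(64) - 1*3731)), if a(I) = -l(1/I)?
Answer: -1836/51938603 ≈ -3.5349e-5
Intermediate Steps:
p(M) = 18 - 6*M**2 (p(M) = -6*(M*M - 3) = -6*(M**2 - 3) = -6*(-3 + M**2) = 18 - 6*M**2)
a(I) = -1/I
1/(a((-20 + 47)*(-45 - 23)) + (p(64) - 1*3731)) = 1/(-1/((-20 + 47)*(-45 - 23)) + ((18 - 6*64**2) - 1*3731)) = 1/(-1/(27*(-68)) + ((18 - 6*4096) - 3731)) = 1/(-1/(-1836) + ((18 - 24576) - 3731)) = 1/(-1*(-1/1836) + (-24558 - 3731)) = 1/(1/1836 - 28289) = 1/(-51938603/1836) = -1836/51938603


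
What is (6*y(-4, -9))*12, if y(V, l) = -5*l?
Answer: 3240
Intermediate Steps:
(6*y(-4, -9))*12 = (6*(-5*(-9)))*12 = (6*45)*12 = 270*12 = 3240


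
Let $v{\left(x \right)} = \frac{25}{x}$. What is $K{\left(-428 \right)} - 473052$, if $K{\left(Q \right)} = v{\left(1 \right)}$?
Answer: $-473027$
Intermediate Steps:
$K{\left(Q \right)} = 25$ ($K{\left(Q \right)} = \frac{25}{1} = 25 \cdot 1 = 25$)
$K{\left(-428 \right)} - 473052 = 25 - 473052 = -473027$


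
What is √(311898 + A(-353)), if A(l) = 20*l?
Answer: √304838 ≈ 552.12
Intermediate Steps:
√(311898 + A(-353)) = √(311898 + 20*(-353)) = √(311898 - 7060) = √304838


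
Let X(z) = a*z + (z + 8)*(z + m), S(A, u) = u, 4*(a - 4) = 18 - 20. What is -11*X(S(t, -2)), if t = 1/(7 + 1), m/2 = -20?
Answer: 2849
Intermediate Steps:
m = -40 (m = 2*(-20) = -40)
t = ⅛ (t = 1/8 = ⅛ ≈ 0.12500)
a = 7/2 (a = 4 + (18 - 20)/4 = 4 + (¼)*(-2) = 4 - ½ = 7/2 ≈ 3.5000)
X(z) = 7*z/2 + (-40 + z)*(8 + z) (X(z) = 7*z/2 + (z + 8)*(z - 40) = 7*z/2 + (8 + z)*(-40 + z) = 7*z/2 + (-40 + z)*(8 + z))
-11*X(S(t, -2)) = -11*(-320 + (-2)² - 57/2*(-2)) = -11*(-320 + 4 + 57) = -11*(-259) = 2849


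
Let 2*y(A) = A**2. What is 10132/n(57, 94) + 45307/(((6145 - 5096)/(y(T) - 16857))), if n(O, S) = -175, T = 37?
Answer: -256475867061/367150 ≈ -6.9856e+5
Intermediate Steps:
y(A) = A**2/2
10132/n(57, 94) + 45307/(((6145 - 5096)/(y(T) - 16857))) = 10132/(-175) + 45307/(((6145 - 5096)/((1/2)*37**2 - 16857))) = 10132*(-1/175) + 45307/((1049/((1/2)*1369 - 16857))) = -10132/175 + 45307/((1049/(1369/2 - 16857))) = -10132/175 + 45307/((1049/(-32345/2))) = -10132/175 + 45307/((1049*(-2/32345))) = -10132/175 + 45307/(-2098/32345) = -10132/175 + 45307*(-32345/2098) = -10132/175 - 1465454915/2098 = -256475867061/367150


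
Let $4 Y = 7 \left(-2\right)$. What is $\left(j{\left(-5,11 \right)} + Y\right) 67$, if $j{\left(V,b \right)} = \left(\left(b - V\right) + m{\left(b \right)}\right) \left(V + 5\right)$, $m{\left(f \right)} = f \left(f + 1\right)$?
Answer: $- \frac{469}{2} \approx -234.5$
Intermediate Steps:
$m{\left(f \right)} = f \left(1 + f\right)$
$Y = - \frac{7}{2}$ ($Y = \frac{7 \left(-2\right)}{4} = \frac{1}{4} \left(-14\right) = - \frac{7}{2} \approx -3.5$)
$j{\left(V,b \right)} = \left(5 + V\right) \left(b - V + b \left(1 + b\right)\right)$ ($j{\left(V,b \right)} = \left(\left(b - V\right) + b \left(1 + b\right)\right) \left(V + 5\right) = \left(b - V + b \left(1 + b\right)\right) \left(5 + V\right) = \left(5 + V\right) \left(b - V + b \left(1 + b\right)\right)$)
$\left(j{\left(-5,11 \right)} + Y\right) 67 = \left(\left(- \left(-5\right)^{2} - -25 + 5 \cdot 11^{2} + 10 \cdot 11 - 5 \cdot 11^{2} + 2 \left(-5\right) 11\right) - \frac{7}{2}\right) 67 = \left(\left(\left(-1\right) 25 + 25 + 5 \cdot 121 + 110 - 605 - 110\right) - \frac{7}{2}\right) 67 = \left(\left(-25 + 25 + 605 + 110 - 605 - 110\right) - \frac{7}{2}\right) 67 = \left(0 - \frac{7}{2}\right) 67 = \left(- \frac{7}{2}\right) 67 = - \frac{469}{2}$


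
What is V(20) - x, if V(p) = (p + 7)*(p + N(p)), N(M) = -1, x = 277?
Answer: 236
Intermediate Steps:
V(p) = (-1 + p)*(7 + p) (V(p) = (p + 7)*(p - 1) = (7 + p)*(-1 + p) = (-1 + p)*(7 + p))
V(20) - x = (-7 + 20² + 6*20) - 1*277 = (-7 + 400 + 120) - 277 = 513 - 277 = 236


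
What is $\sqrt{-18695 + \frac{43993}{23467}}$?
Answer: $\frac{2 i \sqrt{2573576445031}}{23467} \approx 136.72 i$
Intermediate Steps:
$\sqrt{-18695 + \frac{43993}{23467}} = \sqrt{- \frac{438671572}{23467}} = \frac{2 i \sqrt{2573576445031}}{23467}$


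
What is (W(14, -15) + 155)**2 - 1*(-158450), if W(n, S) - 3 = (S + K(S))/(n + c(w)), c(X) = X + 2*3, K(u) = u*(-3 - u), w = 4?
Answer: 11578401/64 ≈ 1.8091e+5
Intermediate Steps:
c(X) = 6 + X (c(X) = X + 6 = 6 + X)
W(n, S) = 3 + (S - S*(3 + S))/(10 + n) (W(n, S) = 3 + (S - S*(3 + S))/(n + (6 + 4)) = 3 + (S - S*(3 + S))/(n + 10) = 3 + (S - S*(3 + S))/(10 + n))
(W(14, -15) + 155)**2 - 1*(-158450) = ((30 - 15 + 3*14 - 1*(-15)*(3 - 15))/(10 + 14) + 155)**2 - 1*(-158450) = ((30 - 15 + 42 - 1*(-15)*(-12))/24 + 155)**2 + 158450 = ((30 - 15 + 42 - 180)/24 + 155)**2 + 158450 = ((1/24)*(-123) + 155)**2 + 158450 = (-41/8 + 155)**2 + 158450 = (1199/8)**2 + 158450 = 1437601/64 + 158450 = 11578401/64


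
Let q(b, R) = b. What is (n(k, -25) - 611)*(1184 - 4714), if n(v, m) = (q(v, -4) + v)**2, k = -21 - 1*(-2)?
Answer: -2940490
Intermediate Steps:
k = -19 (k = -21 + 2 = -19)
n(v, m) = 4*v**2 (n(v, m) = (v + v)**2 = (2*v)**2 = 4*v**2)
(n(k, -25) - 611)*(1184 - 4714) = (4*(-19)**2 - 611)*(1184 - 4714) = (4*361 - 611)*(-3530) = (1444 - 611)*(-3530) = 833*(-3530) = -2940490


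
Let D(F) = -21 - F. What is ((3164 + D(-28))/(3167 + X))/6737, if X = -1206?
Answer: 3171/13211257 ≈ 0.00024002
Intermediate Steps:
((3164 + D(-28))/(3167 + X))/6737 = ((3164 + (-21 - 1*(-28)))/(3167 - 1206))/6737 = ((3164 + (-21 + 28))/1961)*(1/6737) = ((3164 + 7)*(1/1961))*(1/6737) = (3171*(1/1961))*(1/6737) = (3171/1961)*(1/6737) = 3171/13211257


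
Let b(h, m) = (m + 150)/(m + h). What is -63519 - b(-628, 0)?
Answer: -19944891/314 ≈ -63519.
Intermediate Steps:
b(h, m) = (150 + m)/(h + m)
-63519 - b(-628, 0) = -63519 - (150 + 0)/(-628 + 0) = -63519 - 150/(-628) = -63519 - (-1)*150/628 = -63519 - 1*(-75/314) = -63519 + 75/314 = -19944891/314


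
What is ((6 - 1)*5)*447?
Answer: 11175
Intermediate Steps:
((6 - 1)*5)*447 = (5*5)*447 = 25*447 = 11175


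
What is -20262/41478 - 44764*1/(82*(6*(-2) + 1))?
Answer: 153203739/3117763 ≈ 49.139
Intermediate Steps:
-20262/41478 - 44764*1/(82*(6*(-2) + 1)) = -20262*1/41478 - 44764*1/(82*(-12 + 1)) = -3377/6913 - 44764/(82*(-11)) = -3377/6913 - 44764/(-902) = -3377/6913 - 44764*(-1/902) = -3377/6913 + 22382/451 = 153203739/3117763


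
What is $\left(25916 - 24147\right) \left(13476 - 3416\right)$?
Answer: $17796140$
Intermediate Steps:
$\left(25916 - 24147\right) \left(13476 - 3416\right) = 1769 \cdot 10060 = 17796140$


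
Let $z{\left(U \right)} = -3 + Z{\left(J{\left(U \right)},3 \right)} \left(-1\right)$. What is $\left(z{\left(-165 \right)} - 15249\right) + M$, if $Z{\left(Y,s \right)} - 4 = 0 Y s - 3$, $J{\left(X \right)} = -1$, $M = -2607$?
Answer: $-17860$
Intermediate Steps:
$Z{\left(Y,s \right)} = 1$ ($Z{\left(Y,s \right)} = 4 + \left(0 Y s - 3\right) = 4 - \left(3 + 0 s\right) = 4 + \left(0 - 3\right) = 4 - 3 = 1$)
$z{\left(U \right)} = -4$ ($z{\left(U \right)} = -3 + 1 \left(-1\right) = -3 - 1 = -4$)
$\left(z{\left(-165 \right)} - 15249\right) + M = \left(-4 - 15249\right) - 2607 = -15253 - 2607 = -17860$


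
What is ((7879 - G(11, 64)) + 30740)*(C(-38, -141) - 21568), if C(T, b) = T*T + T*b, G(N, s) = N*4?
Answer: -569598450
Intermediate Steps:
G(N, s) = 4*N
C(T, b) = T² + T*b
((7879 - G(11, 64)) + 30740)*(C(-38, -141) - 21568) = ((7879 - 4*11) + 30740)*(-38*(-38 - 141) - 21568) = ((7879 - 1*44) + 30740)*(-38*(-179) - 21568) = ((7879 - 44) + 30740)*(6802 - 21568) = (7835 + 30740)*(-14766) = 38575*(-14766) = -569598450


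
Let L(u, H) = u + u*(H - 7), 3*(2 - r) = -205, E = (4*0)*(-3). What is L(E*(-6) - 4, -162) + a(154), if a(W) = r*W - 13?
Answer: 34471/3 ≈ 11490.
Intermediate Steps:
E = 0 (E = 0*(-3) = 0)
r = 211/3 (r = 2 - ⅓*(-205) = 2 + 205/3 = 211/3 ≈ 70.333)
a(W) = -13 + 211*W/3 (a(W) = 211*W/3 - 13 = -13 + 211*W/3)
L(u, H) = u + u*(-7 + H)
L(E*(-6) - 4, -162) + a(154) = (0*(-6) - 4)*(-6 - 162) + (-13 + (211/3)*154) = (0 - 4)*(-168) + (-13 + 32494/3) = -4*(-168) + 32455/3 = 672 + 32455/3 = 34471/3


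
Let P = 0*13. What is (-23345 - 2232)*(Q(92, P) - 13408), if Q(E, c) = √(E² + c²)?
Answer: 340583332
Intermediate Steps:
P = 0
(-23345 - 2232)*(Q(92, P) - 13408) = (-23345 - 2232)*(√(92² + 0²) - 13408) = -25577*(√(8464 + 0) - 13408) = -25577*(√8464 - 13408) = -25577*(92 - 13408) = -25577*(-13316) = 340583332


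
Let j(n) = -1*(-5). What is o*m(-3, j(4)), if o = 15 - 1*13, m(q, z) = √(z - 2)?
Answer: 2*√3 ≈ 3.4641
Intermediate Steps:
j(n) = 5
m(q, z) = √(-2 + z)
o = 2 (o = 15 - 13 = 2)
o*m(-3, j(4)) = 2*√(-2 + 5) = 2*√3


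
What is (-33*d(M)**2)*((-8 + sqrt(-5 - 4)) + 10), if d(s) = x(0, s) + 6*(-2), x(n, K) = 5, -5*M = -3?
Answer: -3234 - 4851*I ≈ -3234.0 - 4851.0*I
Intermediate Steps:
M = 3/5 (M = -1/5*(-3) = 3/5 ≈ 0.60000)
d(s) = -7 (d(s) = 5 + 6*(-2) = 5 - 12 = -7)
(-33*d(M)**2)*((-8 + sqrt(-5 - 4)) + 10) = (-33*(-7)**2)*((-8 + sqrt(-5 - 4)) + 10) = (-33*49)*((-8 + sqrt(-9)) + 10) = -1617*((-8 + 3*I) + 10) = -1617*(2 + 3*I) = -3234 - 4851*I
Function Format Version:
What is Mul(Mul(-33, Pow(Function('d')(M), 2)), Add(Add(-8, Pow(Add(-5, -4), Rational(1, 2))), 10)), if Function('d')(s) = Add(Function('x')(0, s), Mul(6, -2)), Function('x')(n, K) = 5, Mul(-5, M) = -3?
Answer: Add(-3234, Mul(-4851, I)) ≈ Add(-3234.0, Mul(-4851.0, I))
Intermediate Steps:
M = Rational(3, 5) (M = Mul(Rational(-1, 5), -3) = Rational(3, 5) ≈ 0.60000)
Function('d')(s) = -7 (Function('d')(s) = Add(5, Mul(6, -2)) = Add(5, -12) = -7)
Mul(Mul(-33, Pow(Function('d')(M), 2)), Add(Add(-8, Pow(Add(-5, -4), Rational(1, 2))), 10)) = Mul(Mul(-33, Pow(-7, 2)), Add(Add(-8, Pow(Add(-5, -4), Rational(1, 2))), 10)) = Mul(Mul(-33, 49), Add(Add(-8, Pow(-9, Rational(1, 2))), 10)) = Mul(-1617, Add(Add(-8, Mul(3, I)), 10)) = Mul(-1617, Add(2, Mul(3, I))) = Add(-3234, Mul(-4851, I))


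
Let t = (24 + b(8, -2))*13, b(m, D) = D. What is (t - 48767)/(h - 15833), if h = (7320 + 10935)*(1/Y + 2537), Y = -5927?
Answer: -287346887/274402905299 ≈ -0.0010472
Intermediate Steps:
t = 286 (t = (24 - 2)*13 = 22*13 = 286)
h = 274496747490/5927 (h = (7320 + 10935)*(1/(-5927) + 2537) = 18255*(-1/5927 + 2537) = 18255*(15036798/5927) = 274496747490/5927 ≈ 4.6313e+7)
(t - 48767)/(h - 15833) = (286 - 48767)/(274496747490/5927 - 15833) = -48481/274402905299/5927 = -48481*5927/274402905299 = -287346887/274402905299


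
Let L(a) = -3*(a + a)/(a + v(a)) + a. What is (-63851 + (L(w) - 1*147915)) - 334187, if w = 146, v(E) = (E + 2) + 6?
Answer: -13645248/25 ≈ -5.4581e+5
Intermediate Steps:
v(E) = 8 + E (v(E) = (2 + E) + 6 = 8 + E)
L(a) = a - 6*a/(8 + 2*a) (L(a) = -3*(a + a)/(a + (8 + a)) + a = -3*2*a/(8 + 2*a) + a = -6*a/(8 + 2*a) + a = a - 6*a/(8 + 2*a))
(-63851 + (L(w) - 1*147915)) - 334187 = (-63851 + (146*(1 + 146)/(4 + 146) - 1*147915)) - 334187 = (-63851 + (146*147/150 - 147915)) - 334187 = (-63851 + (146*(1/150)*147 - 147915)) - 334187 = (-63851 + (3577/25 - 147915)) - 334187 = (-63851 - 3694298/25) - 334187 = -5290573/25 - 334187 = -13645248/25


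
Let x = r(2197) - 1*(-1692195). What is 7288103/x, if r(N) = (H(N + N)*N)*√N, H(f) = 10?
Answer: 2466578291217/360614796145 - 416311019566*√13/360614796145 ≈ 2.6775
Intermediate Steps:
r(N) = 10*N^(3/2) (r(N) = (10*N)*√N = 10*N^(3/2))
x = 1692195 + 285610*√13 (x = 10*2197^(3/2) - 1*(-1692195) = 10*(28561*√13) + 1692195 = 285610*√13 + 1692195 = 1692195 + 285610*√13 ≈ 2.7220e+6)
7288103/x = 7288103/(1692195 + 285610*√13)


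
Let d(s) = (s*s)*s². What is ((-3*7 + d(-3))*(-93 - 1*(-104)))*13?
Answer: 8580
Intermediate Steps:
d(s) = s⁴ (d(s) = s²*s² = s⁴)
((-3*7 + d(-3))*(-93 - 1*(-104)))*13 = ((-3*7 + (-3)⁴)*(-93 - 1*(-104)))*13 = ((-21 + 81)*(-93 + 104))*13 = (60*11)*13 = 660*13 = 8580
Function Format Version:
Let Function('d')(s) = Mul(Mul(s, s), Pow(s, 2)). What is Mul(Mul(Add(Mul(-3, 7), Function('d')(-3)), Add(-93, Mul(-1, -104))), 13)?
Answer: 8580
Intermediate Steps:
Function('d')(s) = Pow(s, 4) (Function('d')(s) = Mul(Pow(s, 2), Pow(s, 2)) = Pow(s, 4))
Mul(Mul(Add(Mul(-3, 7), Function('d')(-3)), Add(-93, Mul(-1, -104))), 13) = Mul(Mul(Add(Mul(-3, 7), Pow(-3, 4)), Add(-93, Mul(-1, -104))), 13) = Mul(Mul(Add(-21, 81), Add(-93, 104)), 13) = Mul(Mul(60, 11), 13) = Mul(660, 13) = 8580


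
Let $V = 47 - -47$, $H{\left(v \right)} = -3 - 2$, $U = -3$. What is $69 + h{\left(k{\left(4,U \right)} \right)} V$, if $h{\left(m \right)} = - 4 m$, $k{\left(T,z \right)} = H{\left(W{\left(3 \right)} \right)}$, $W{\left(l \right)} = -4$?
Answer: $1949$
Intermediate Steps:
$H{\left(v \right)} = -5$ ($H{\left(v \right)} = -3 - 2 = -5$)
$k{\left(T,z \right)} = -5$
$V = 94$ ($V = 47 + 47 = 94$)
$69 + h{\left(k{\left(4,U \right)} \right)} V = 69 + \left(-4\right) \left(-5\right) 94 = 69 + 20 \cdot 94 = 69 + 1880 = 1949$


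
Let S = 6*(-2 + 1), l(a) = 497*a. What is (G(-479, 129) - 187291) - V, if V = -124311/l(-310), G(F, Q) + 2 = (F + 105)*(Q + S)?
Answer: -35943884961/154070 ≈ -2.3330e+5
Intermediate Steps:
S = -6 (S = 6*(-1) = -6)
G(F, Q) = -2 + (-6 + Q)*(105 + F) (G(F, Q) = -2 + (F + 105)*(Q - 6) = -2 + (105 + F)*(-6 + Q) = -2 + (-6 + Q)*(105 + F))
V = 124311/154070 (V = -124311/(497*(-310)) = -124311/(-154070) = -124311*(-1/154070) = 124311/154070 ≈ 0.80685)
(G(-479, 129) - 187291) - V = ((-632 - 6*(-479) + 105*129 - 479*129) - 187291) - 1*124311/154070 = ((-632 + 2874 + 13545 - 61791) - 187291) - 124311/154070 = (-46004 - 187291) - 124311/154070 = -233295 - 124311/154070 = -35943884961/154070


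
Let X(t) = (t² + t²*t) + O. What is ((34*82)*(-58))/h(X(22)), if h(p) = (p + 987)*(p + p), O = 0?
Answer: -20213/33727177 ≈ -0.00059931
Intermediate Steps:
X(t) = t² + t³ (X(t) = (t² + t²*t) + 0 = (t² + t³) + 0 = t² + t³)
h(p) = 2*p*(987 + p) (h(p) = (987 + p)*(2*p) = 2*p*(987 + p))
((34*82)*(-58))/h(X(22)) = ((34*82)*(-58))/((2*(22²*(1 + 22))*(987 + 22²*(1 + 22)))) = (2788*(-58))/((2*(484*23)*(987 + 484*23))) = -161704*1/(22264*(987 + 11132)) = -161704/(2*11132*12119) = -161704/269817416 = -161704*1/269817416 = -20213/33727177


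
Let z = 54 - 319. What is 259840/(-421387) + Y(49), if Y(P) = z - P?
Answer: -132575358/421387 ≈ -314.62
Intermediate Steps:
z = -265
Y(P) = -265 - P
259840/(-421387) + Y(49) = 259840/(-421387) + (-265 - 1*49) = 259840*(-1/421387) + (-265 - 49) = -259840/421387 - 314 = -132575358/421387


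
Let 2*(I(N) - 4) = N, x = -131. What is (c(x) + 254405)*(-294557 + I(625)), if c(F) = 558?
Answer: -150040881203/2 ≈ -7.5020e+10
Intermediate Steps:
I(N) = 4 + N/2
(c(x) + 254405)*(-294557 + I(625)) = (558 + 254405)*(-294557 + (4 + (1/2)*625)) = 254963*(-294557 + (4 + 625/2)) = 254963*(-294557 + 633/2) = 254963*(-588481/2) = -150040881203/2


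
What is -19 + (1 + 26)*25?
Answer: 656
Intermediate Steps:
-19 + (1 + 26)*25 = -19 + 27*25 = -19 + 675 = 656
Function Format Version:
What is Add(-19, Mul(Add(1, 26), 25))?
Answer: 656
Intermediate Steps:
Add(-19, Mul(Add(1, 26), 25)) = Add(-19, Mul(27, 25)) = Add(-19, 675) = 656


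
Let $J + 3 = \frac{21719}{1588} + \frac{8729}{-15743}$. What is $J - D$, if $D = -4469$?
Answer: $\frac{15996791787}{3571412} \approx 4479.1$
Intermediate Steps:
$J = \frac{36151559}{3571412}$ ($J = -3 + \left(\frac{21719}{1588} + \frac{8729}{-15743}\right) = -3 + \left(21719 \cdot \frac{1}{1588} + 8729 \left(- \frac{1}{15743}\right)\right) = -3 + \left(\frac{21719}{1588} - \frac{1247}{2249}\right) = -3 + \frac{46865795}{3571412} = \frac{36151559}{3571412} \approx 10.122$)
$J - D = \frac{36151559}{3571412} - -4469 = \frac{36151559}{3571412} + 4469 = \frac{15996791787}{3571412}$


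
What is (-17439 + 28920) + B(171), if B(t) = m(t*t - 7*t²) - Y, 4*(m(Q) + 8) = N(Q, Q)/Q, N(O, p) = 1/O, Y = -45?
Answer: 1418156003657953/123125195664 ≈ 11518.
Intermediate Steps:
m(Q) = -8 + 1/(4*Q²) (m(Q) = -8 + (1/(Q*Q))/4 = -8 + 1/(4*Q²))
B(t) = 37 + 1/(144*t⁴) (B(t) = (-8 + 1/(4*(t*t - 7*t²)²)) - 1*(-45) = (-8 + 1/(4*(t² - 7*t²)²)) + 45 = (-8 + 1/(4*(-6*t²)²)) + 45 = (-8 + (1/(36*t⁴))/4) + 45 = (-8 + 1/(144*t⁴)) + 45 = 37 + 1/(144*t⁴))
(-17439 + 28920) + B(171) = (-17439 + 28920) + (37 + (1/144)/171⁴) = 11481 + (37 + (1/144)*(1/855036081)) = 11481 + (37 + 1/123125195664) = 11481 + 4555632239569/123125195664 = 1418156003657953/123125195664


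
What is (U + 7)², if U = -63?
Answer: 3136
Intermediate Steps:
(U + 7)² = (-63 + 7)² = (-56)² = 3136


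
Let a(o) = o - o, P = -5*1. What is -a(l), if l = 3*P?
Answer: 0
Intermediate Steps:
P = -5
l = -15 (l = 3*(-5) = -15)
a(o) = 0
-a(l) = -1*0 = 0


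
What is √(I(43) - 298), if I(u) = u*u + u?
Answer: √1594 ≈ 39.925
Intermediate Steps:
I(u) = u + u² (I(u) = u² + u = u + u²)
√(I(43) - 298) = √(43*(1 + 43) - 298) = √(43*44 - 298) = √(1892 - 298) = √1594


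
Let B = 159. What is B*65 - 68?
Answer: 10267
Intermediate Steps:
B*65 - 68 = 159*65 - 68 = 10335 - 68 = 10267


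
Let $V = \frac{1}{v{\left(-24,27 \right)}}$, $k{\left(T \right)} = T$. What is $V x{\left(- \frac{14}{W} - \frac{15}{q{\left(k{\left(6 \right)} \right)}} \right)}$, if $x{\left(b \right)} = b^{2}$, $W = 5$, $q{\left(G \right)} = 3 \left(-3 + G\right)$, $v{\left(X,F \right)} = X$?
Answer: $- \frac{4489}{5400} \approx -0.8313$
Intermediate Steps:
$q{\left(G \right)} = -9 + 3 G$
$V = - \frac{1}{24}$ ($V = \frac{1}{-24} = - \frac{1}{24} \approx -0.041667$)
$V x{\left(- \frac{14}{W} - \frac{15}{q{\left(k{\left(6 \right)} \right)}} \right)} = - \frac{\left(- \frac{14}{5} - \frac{15}{-9 + 3 \cdot 6}\right)^{2}}{24} = - \frac{\left(\left(-14\right) \frac{1}{5} - \frac{15}{-9 + 18}\right)^{2}}{24} = - \frac{\left(- \frac{14}{5} - \frac{15}{9}\right)^{2}}{24} = - \frac{\left(- \frac{14}{5} - \frac{5}{3}\right)^{2}}{24} = - \frac{\left(- \frac{67}{15}\right)^{2}}{24} = \left(- \frac{1}{24}\right) \frac{4489}{225} = - \frac{4489}{5400}$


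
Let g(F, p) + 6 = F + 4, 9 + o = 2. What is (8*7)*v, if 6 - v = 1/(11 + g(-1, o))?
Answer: 329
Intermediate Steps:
o = -7 (o = -9 + 2 = -7)
g(F, p) = -2 + F (g(F, p) = -6 + (F + 4) = -6 + (4 + F) = -2 + F)
v = 47/8 (v = 6 - 1/(11 + (-2 - 1)) = 6 - 1/(11 - 3) = 6 - 1/8 = 6 - 1*⅛ = 6 - ⅛ = 47/8 ≈ 5.8750)
(8*7)*v = (8*7)*(47/8) = 56*(47/8) = 329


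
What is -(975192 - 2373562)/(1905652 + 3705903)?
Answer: 279674/1122311 ≈ 0.24919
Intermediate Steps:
-(975192 - 2373562)/(1905652 + 3705903) = -(-1398370)/5611555 = -1*(-279674/1122311) = 279674/1122311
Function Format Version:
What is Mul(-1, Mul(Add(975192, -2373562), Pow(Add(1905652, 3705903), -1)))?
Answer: Rational(279674, 1122311) ≈ 0.24919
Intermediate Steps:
Mul(-1, Mul(Add(975192, -2373562), Pow(Add(1905652, 3705903), -1))) = Mul(-1, Mul(-1398370, Pow(5611555, -1))) = Mul(-1, Mul(-1398370, Rational(1, 5611555))) = Mul(-1, Rational(-279674, 1122311)) = Rational(279674, 1122311)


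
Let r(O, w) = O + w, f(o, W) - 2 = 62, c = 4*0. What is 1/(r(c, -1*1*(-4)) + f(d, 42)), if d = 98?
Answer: 1/68 ≈ 0.014706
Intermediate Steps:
c = 0
f(o, W) = 64 (f(o, W) = 2 + 62 = 64)
1/(r(c, -1*1*(-4)) + f(d, 42)) = 1/((0 - 1*1*(-4)) + 64) = 1/((0 - 1*(-4)) + 64) = 1/((0 + 4) + 64) = 1/(4 + 64) = 1/68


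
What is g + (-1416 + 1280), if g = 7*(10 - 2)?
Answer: -80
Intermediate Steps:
g = 56 (g = 7*8 = 56)
g + (-1416 + 1280) = 56 + (-1416 + 1280) = 56 - 136 = -80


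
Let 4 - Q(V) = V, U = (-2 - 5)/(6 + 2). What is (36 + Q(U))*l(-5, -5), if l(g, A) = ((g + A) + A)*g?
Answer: 24525/8 ≈ 3065.6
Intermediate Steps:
U = -7/8 ≈ -0.87500
l(g, A) = g*(g + 2*A) (l(g, A) = ((A + g) + A)*g = (g + 2*A)*g = g*(g + 2*A))
Q(V) = 4 - V
(36 + Q(U))*l(-5, -5) = (36 + (4 - 1*(-7/8)))*(-5*(-5 + 2*(-5))) = (36 + (4 + 7/8))*(-5*(-5 - 10)) = (36 + 39/8)*(-5*(-15)) = (327/8)*75 = 24525/8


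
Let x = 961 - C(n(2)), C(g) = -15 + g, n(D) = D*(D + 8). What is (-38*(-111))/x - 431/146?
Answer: 25474/17447 ≈ 1.4601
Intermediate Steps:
n(D) = D*(8 + D)
x = 956 (x = 961 - (-15 + 2*(8 + 2)) = 961 - (-15 + 2*10) = 961 - (-15 + 20) = 961 - 1*5 = 961 - 5 = 956)
(-38*(-111))/x - 431/146 = -38*(-111)/956 - 431/146 = 4218*(1/956) - 431*1/146 = 2109/478 - 431/146 = 25474/17447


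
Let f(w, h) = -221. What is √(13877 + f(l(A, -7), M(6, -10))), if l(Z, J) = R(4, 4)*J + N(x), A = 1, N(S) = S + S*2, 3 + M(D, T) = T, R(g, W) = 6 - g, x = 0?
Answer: 2*√3414 ≈ 116.86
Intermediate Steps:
M(D, T) = -3 + T
N(S) = 3*S (N(S) = S + 2*S = 3*S)
l(Z, J) = 2*J (l(Z, J) = (6 - 1*4)*J + 3*0 = (6 - 4)*J + 0 = 2*J + 0 = 2*J)
√(13877 + f(l(A, -7), M(6, -10))) = √(13877 - 221) = √13656 = 2*√3414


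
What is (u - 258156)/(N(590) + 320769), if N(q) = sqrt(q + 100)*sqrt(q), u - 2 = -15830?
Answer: -29295191232/34297448087 + 913280*sqrt(4071)/34297448087 ≈ -0.85245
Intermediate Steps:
u = -15828 (u = 2 - 15830 = -15828)
N(q) = sqrt(q)*sqrt(100 + q) (N(q) = sqrt(100 + q)*sqrt(q) = sqrt(q)*sqrt(100 + q))
(u - 258156)/(N(590) + 320769) = (-15828 - 258156)/(sqrt(590)*sqrt(100 + 590) + 320769) = -273984/(sqrt(590)*sqrt(690) + 320769) = -273984/(10*sqrt(4071) + 320769) = -273984/(320769 + 10*sqrt(4071))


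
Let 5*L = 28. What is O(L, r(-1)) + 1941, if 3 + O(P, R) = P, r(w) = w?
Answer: 9718/5 ≈ 1943.6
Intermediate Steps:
L = 28/5 (L = (⅕)*28 = 28/5 ≈ 5.6000)
O(P, R) = -3 + P
O(L, r(-1)) + 1941 = (-3 + 28/5) + 1941 = 13/5 + 1941 = 9718/5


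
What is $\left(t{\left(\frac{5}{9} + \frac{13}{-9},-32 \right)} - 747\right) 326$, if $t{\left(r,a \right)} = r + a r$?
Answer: $- \frac{2110850}{9} \approx -2.3454 \cdot 10^{5}$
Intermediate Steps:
$\left(t{\left(\frac{5}{9} + \frac{13}{-9},-32 \right)} - 747\right) 326 = \left(\left(\frac{5}{9} + \frac{13}{-9}\right) \left(1 - 32\right) - 747\right) 326 = \left(\left(5 \cdot \frac{1}{9} + 13 \left(- \frac{1}{9}\right)\right) \left(-31\right) - 747\right) 326 = \left(\left(\frac{5}{9} - \frac{13}{9}\right) \left(-31\right) - 747\right) 326 = \left(\left(- \frac{8}{9}\right) \left(-31\right) - 747\right) 326 = \left(\frac{248}{9} - 747\right) 326 = \left(- \frac{6475}{9}\right) 326 = - \frac{2110850}{9}$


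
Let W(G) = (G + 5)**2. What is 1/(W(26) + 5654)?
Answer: 1/6615 ≈ 0.00015117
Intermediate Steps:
W(G) = (5 + G)**2
1/(W(26) + 5654) = 1/((5 + 26)**2 + 5654) = 1/(31**2 + 5654) = 1/(961 + 5654) = 1/6615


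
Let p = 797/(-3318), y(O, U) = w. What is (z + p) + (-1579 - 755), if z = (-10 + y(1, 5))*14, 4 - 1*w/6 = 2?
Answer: -7652105/3318 ≈ -2306.2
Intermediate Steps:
w = 12 (w = 24 - 6*2 = 24 - 12 = 12)
y(O, U) = 12
z = 28 (z = (-10 + 12)*14 = 2*14 = 28)
p = -797/3318 (p = 797*(-1/3318) = -797/3318 ≈ -0.24020)
(z + p) + (-1579 - 755) = (28 - 797/3318) + (-1579 - 755) = 92107/3318 - 2334 = -7652105/3318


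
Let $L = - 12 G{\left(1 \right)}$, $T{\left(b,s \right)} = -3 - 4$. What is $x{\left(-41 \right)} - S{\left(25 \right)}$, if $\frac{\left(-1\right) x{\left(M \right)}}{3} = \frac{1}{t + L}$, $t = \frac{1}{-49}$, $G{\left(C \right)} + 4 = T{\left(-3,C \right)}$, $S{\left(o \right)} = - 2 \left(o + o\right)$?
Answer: $\frac{646553}{6467} \approx 99.977$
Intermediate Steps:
$S{\left(o \right)} = - 4 o$ ($S{\left(o \right)} = - 2 \cdot 2 o = - 4 o$)
$T{\left(b,s \right)} = -7$
$G{\left(C \right)} = -11$ ($G{\left(C \right)} = -4 - 7 = -11$)
$t = - \frac{1}{49} \approx -0.020408$
$L = 132$ ($L = \left(-12\right) \left(-11\right) = 132$)
$x{\left(M \right)} = - \frac{147}{6467}$ ($x{\left(M \right)} = - \frac{3}{- \frac{1}{49} + 132} = - \frac{3}{\frac{6467}{49}} = \left(-3\right) \frac{49}{6467} = - \frac{147}{6467}$)
$x{\left(-41 \right)} - S{\left(25 \right)} = - \frac{147}{6467} - \left(-4\right) 25 = - \frac{147}{6467} - -100 = - \frac{147}{6467} + 100 = \frac{646553}{6467}$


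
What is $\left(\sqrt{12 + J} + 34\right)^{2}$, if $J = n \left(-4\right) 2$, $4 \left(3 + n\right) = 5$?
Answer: $\left(34 + \sqrt{26}\right)^{2} \approx 1528.7$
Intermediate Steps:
$n = - \frac{7}{4}$ ($n = -3 + \frac{1}{4} \cdot 5 = -3 + \frac{5}{4} = - \frac{7}{4} \approx -1.75$)
$J = 14$ ($J = \left(- \frac{7}{4}\right) \left(-4\right) 2 = 7 \cdot 2 = 14$)
$\left(\sqrt{12 + J} + 34\right)^{2} = \left(\sqrt{12 + 14} + 34\right)^{2} = \left(\sqrt{26} + 34\right)^{2} = \left(34 + \sqrt{26}\right)^{2}$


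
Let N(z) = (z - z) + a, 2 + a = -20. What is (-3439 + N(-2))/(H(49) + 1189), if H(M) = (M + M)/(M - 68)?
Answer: -65759/22493 ≈ -2.9235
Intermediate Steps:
a = -22 (a = -2 - 20 = -22)
N(z) = -22 (N(z) = (z - z) - 22 = 0 - 22 = -22)
H(M) = 2*M/(-68 + M) (H(M) = (2*M)/(-68 + M) = 2*M/(-68 + M))
(-3439 + N(-2))/(H(49) + 1189) = (-3439 - 22)/(2*49/(-68 + 49) + 1189) = -3461/(2*49/(-19) + 1189) = -3461/(2*49*(-1/19) + 1189) = -3461/(-98/19 + 1189) = -3461/22493/19 = -3461*19/22493 = -65759/22493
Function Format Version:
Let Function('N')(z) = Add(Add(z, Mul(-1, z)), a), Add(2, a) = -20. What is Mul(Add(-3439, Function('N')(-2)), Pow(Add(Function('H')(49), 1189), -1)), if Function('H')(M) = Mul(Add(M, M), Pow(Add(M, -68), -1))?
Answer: Rational(-65759, 22493) ≈ -2.9235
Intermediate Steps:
a = -22 (a = Add(-2, -20) = -22)
Function('N')(z) = -22 (Function('N')(z) = Add(Add(z, Mul(-1, z)), -22) = Add(0, -22) = -22)
Function('H')(M) = Mul(2, M, Pow(Add(-68, M), -1)) (Function('H')(M) = Mul(Mul(2, M), Pow(Add(-68, M), -1)) = Mul(2, M, Pow(Add(-68, M), -1)))
Mul(Add(-3439, Function('N')(-2)), Pow(Add(Function('H')(49), 1189), -1)) = Mul(Add(-3439, -22), Pow(Add(Mul(2, 49, Pow(Add(-68, 49), -1)), 1189), -1)) = Mul(-3461, Pow(Add(Mul(2, 49, Pow(-19, -1)), 1189), -1)) = Mul(-3461, Pow(Add(Mul(2, 49, Rational(-1, 19)), 1189), -1)) = Mul(-3461, Pow(Add(Rational(-98, 19), 1189), -1)) = Mul(-3461, Pow(Rational(22493, 19), -1)) = Mul(-3461, Rational(19, 22493)) = Rational(-65759, 22493)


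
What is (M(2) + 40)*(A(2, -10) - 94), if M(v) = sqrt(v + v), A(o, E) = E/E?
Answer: -3906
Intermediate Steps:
A(o, E) = 1
M(v) = sqrt(2)*sqrt(v) (M(v) = sqrt(2*v) = sqrt(2)*sqrt(v))
(M(2) + 40)*(A(2, -10) - 94) = (sqrt(2)*sqrt(2) + 40)*(1 - 94) = (2 + 40)*(-93) = 42*(-93) = -3906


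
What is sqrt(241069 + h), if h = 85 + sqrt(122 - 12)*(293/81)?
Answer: sqrt(19533474 + 293*sqrt(110))/9 ≈ 491.11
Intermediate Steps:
h = 85 + 293*sqrt(110)/81 (h = 85 + sqrt(110)*(293*(1/81)) = 85 + sqrt(110)*(293/81) = 85 + 293*sqrt(110)/81 ≈ 122.94)
sqrt(241069 + h) = sqrt(241069 + (85 + 293*sqrt(110)/81)) = sqrt(241154 + 293*sqrt(110)/81)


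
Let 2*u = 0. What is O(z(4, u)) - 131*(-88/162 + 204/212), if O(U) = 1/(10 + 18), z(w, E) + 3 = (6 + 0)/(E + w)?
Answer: -6594439/120204 ≈ -54.860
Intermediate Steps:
u = 0 (u = (1/2)*0 = 0)
z(w, E) = -3 + 6/(E + w) (z(w, E) = -3 + (6 + 0)/(E + w) = -3 + 6/(E + w))
O(U) = 1/28
O(z(4, u)) - 131*(-88/162 + 204/212) = 1/28 - 131*(-88/162 + 204/212) = 1/28 - 131*(-88*1/162 + 204*(1/212)) = 1/28 - 131*(-44/81 + 51/53) = 1/28 - 131*1799/4293 = 1/28 - 235669/4293 = -6594439/120204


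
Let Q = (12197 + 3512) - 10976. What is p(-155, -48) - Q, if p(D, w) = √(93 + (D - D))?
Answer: -4733 + √93 ≈ -4723.4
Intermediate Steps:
p(D, w) = √93 (p(D, w) = √(93 + 0) = √93)
Q = 4733 (Q = 15709 - 10976 = 4733)
p(-155, -48) - Q = √93 - 1*4733 = √93 - 4733 = -4733 + √93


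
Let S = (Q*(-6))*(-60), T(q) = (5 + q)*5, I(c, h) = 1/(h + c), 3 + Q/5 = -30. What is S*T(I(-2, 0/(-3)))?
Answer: -1336500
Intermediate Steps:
Q = -165 (Q = -15 + 5*(-30) = -15 - 150 = -165)
I(c, h) = 1/(c + h)
T(q) = 25 + 5*q
S = -59400 (S = -165*(-6)*(-60) = 990*(-60) = -59400)
S*T(I(-2, 0/(-3))) = -59400*(25 + 5/(-2 + 0/(-3))) = -59400*(25 + 5/(-2 + 0*(-⅓))) = -59400*(25 + 5/(-2 + 0)) = -59400*(25 + 5/(-2)) = -59400*(25 + 5*(-½)) = -59400*(25 - 5/2) = -59400*45/2 = -1336500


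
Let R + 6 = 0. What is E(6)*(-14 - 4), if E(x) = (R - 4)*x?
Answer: 1080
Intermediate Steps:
R = -6 (R = -6 + 0 = -6)
E(x) = -10*x (E(x) = (-6 - 4)*x = -10*x)
E(6)*(-14 - 4) = (-10*6)*(-14 - 4) = -60*(-18) = 1080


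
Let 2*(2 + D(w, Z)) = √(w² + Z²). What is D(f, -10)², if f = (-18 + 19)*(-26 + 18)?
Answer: (2 - √41)² ≈ 19.388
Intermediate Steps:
f = -8 (f = 1*(-8) = -8)
D(w, Z) = -2 + √(Z² + w²)/2 (D(w, Z) = -2 + √(w² + Z²)/2 = -2 + √(Z² + w²)/2)
D(f, -10)² = (-2 + √((-10)² + (-8)²)/2)² = (-2 + √(100 + 64)/2)² = (-2 + √164/2)² = (-2 + (2*√41)/2)² = (-2 + √41)²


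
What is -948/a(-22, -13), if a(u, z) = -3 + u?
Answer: 948/25 ≈ 37.920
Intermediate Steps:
-948/a(-22, -13) = -948/(-3 - 22) = -948/(-25) = -948*(-1/25) = 948/25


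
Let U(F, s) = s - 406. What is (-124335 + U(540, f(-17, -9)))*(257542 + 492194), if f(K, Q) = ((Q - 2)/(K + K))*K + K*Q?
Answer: -93412232316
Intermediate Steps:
f(K, Q) = -1 + Q/2 + K*Q (f(K, Q) = ((-2 + Q)/((2*K)))*K + K*Q = ((-2 + Q)*(1/(2*K)))*K + K*Q = ((-2 + Q)/(2*K))*K + K*Q = (-1 + Q/2) + K*Q = -1 + Q/2 + K*Q)
U(F, s) = -406 + s
(-124335 + U(540, f(-17, -9)))*(257542 + 492194) = (-124335 + (-406 + (-1 + (½)*(-9) - 17*(-9))))*(257542 + 492194) = (-124335 + (-406 + (-1 - 9/2 + 153)))*749736 = (-124335 + (-406 + 295/2))*749736 = (-124335 - 517/2)*749736 = -249187/2*749736 = -93412232316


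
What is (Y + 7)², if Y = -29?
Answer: 484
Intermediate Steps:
(Y + 7)² = (-29 + 7)² = (-22)² = 484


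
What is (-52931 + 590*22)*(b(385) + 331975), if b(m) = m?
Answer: -13278114360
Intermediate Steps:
(-52931 + 590*22)*(b(385) + 331975) = (-52931 + 590*22)*(385 + 331975) = (-52931 + 12980)*332360 = -39951*332360 = -13278114360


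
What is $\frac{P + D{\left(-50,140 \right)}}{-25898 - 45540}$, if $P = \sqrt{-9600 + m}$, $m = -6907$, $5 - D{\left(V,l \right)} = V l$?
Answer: $- \frac{7005}{71438} - \frac{i \sqrt{16507}}{71438} \approx -0.098057 - 0.0017985 i$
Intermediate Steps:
$D{\left(V,l \right)} = 5 - V l$
$P = i \sqrt{16507}$ ($P = \sqrt{-9600 - 6907} = \sqrt{-16507} = i \sqrt{16507} \approx 128.48 i$)
$\frac{P + D{\left(-50,140 \right)}}{-25898 - 45540} = \frac{i \sqrt{16507} - \left(-5 - 7000\right)}{-25898 - 45540} = \frac{i \sqrt{16507} + \left(5 + 7000\right)}{-71438} = \left(i \sqrt{16507} + 7005\right) \left(- \frac{1}{71438}\right) = \left(7005 + i \sqrt{16507}\right) \left(- \frac{1}{71438}\right) = - \frac{7005}{71438} - \frac{i \sqrt{16507}}{71438}$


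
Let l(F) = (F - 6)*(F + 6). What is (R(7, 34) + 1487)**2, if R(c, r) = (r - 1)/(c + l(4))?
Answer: 372412804/169 ≈ 2.2036e+6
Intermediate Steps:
l(F) = (-6 + F)*(6 + F)
R(c, r) = (-1 + r)/(-20 + c) (R(c, r) = (r - 1)/(c + (-36 + 4**2)) = (-1 + r)/(c + (-36 + 16)) = (-1 + r)/(c - 20) = (-1 + r)/(-20 + c))
(R(7, 34) + 1487)**2 = ((-1 + 34)/(-20 + 7) + 1487)**2 = (33/(-13) + 1487)**2 = (-1/13*33 + 1487)**2 = (-33/13 + 1487)**2 = (19298/13)**2 = 372412804/169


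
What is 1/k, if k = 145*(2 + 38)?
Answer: 1/5800 ≈ 0.00017241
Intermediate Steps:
k = 5800 (k = 145*40 = 5800)
1/k = 1/5800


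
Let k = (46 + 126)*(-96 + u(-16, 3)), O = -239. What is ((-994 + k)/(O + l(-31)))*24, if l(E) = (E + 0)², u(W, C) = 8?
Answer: -193560/361 ≈ -536.18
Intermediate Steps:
l(E) = E²
k = -15136 (k = (46 + 126)*(-96 + 8) = 172*(-88) = -15136)
((-994 + k)/(O + l(-31)))*24 = ((-994 - 15136)/(-239 + (-31)²))*24 = -16130/(-239 + 961)*24 = -16130/722*24 = -16130*1/722*24 = -8065/361*24 = -193560/361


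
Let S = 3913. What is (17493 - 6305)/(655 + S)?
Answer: 2797/1142 ≈ 2.4492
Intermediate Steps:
(17493 - 6305)/(655 + S) = (17493 - 6305)/(655 + 3913) = 11188/4568 = 11188*(1/4568) = 2797/1142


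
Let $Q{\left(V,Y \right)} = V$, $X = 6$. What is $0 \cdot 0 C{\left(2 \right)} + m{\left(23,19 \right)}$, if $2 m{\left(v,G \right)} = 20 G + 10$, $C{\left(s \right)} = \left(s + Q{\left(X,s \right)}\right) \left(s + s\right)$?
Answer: $195$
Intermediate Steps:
$C{\left(s \right)} = 2 s \left(6 + s\right)$ ($C{\left(s \right)} = \left(s + 6\right) \left(s + s\right) = \left(6 + s\right) 2 s = 2 s \left(6 + s\right)$)
$m{\left(v,G \right)} = 5 + 10 G$ ($m{\left(v,G \right)} = \frac{20 G + 10}{2} = \frac{10 + 20 G}{2} = 5 + 10 G$)
$0 \cdot 0 C{\left(2 \right)} + m{\left(23,19 \right)} = 0 \cdot 0 \cdot 2 \cdot 2 \left(6 + 2\right) + \left(5 + 10 \cdot 19\right) = 0 \cdot 2 \cdot 2 \cdot 8 + \left(5 + 190\right) = 0 \cdot 32 + 195 = 0 + 195 = 195$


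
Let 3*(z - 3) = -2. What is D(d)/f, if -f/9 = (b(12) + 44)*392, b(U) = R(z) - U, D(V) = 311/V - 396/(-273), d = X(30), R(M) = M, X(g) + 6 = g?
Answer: -31469/264543552 ≈ -0.00011896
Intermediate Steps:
X(g) = -6 + g
z = 7/3 (z = 3 + (⅓)*(-2) = 3 - ⅔ = 7/3 ≈ 2.3333)
d = 24 (d = -6 + 30 = 24)
D(V) = 132/91 + 311/V (D(V) = 311/V - 396*(-1/273) = 311/V + 132/91 = 132/91 + 311/V)
b(U) = 7/3 - U
f = -121128 (f = -9*((7/3 - 1*12) + 44)*392 = -9*((7/3 - 12) + 44)*392 = -9*(-29/3 + 44)*392 = -309*392 = -9*40376/3 = -121128)
D(d)/f = (132/91 + 311/24)/(-121128) = (132/91 + 311*(1/24))*(-1/121128) = (132/91 + 311/24)*(-1/121128) = (31469/2184)*(-1/121128) = -31469/264543552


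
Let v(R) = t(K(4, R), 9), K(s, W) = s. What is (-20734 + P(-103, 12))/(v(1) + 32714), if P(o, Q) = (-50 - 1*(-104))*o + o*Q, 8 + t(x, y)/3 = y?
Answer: -27532/32717 ≈ -0.84152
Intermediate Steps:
t(x, y) = -24 + 3*y
P(o, Q) = 54*o + Q*o (P(o, Q) = (-50 + 104)*o + Q*o = 54*o + Q*o)
v(R) = 3 (v(R) = -24 + 3*9 = -24 + 27 = 3)
(-20734 + P(-103, 12))/(v(1) + 32714) = (-20734 - 103*(54 + 12))/(3 + 32714) = (-20734 - 103*66)/32717 = (-20734 - 6798)*(1/32717) = -27532*1/32717 = -27532/32717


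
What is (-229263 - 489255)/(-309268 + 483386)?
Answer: -359259/87059 ≈ -4.1266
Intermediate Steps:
(-229263 - 489255)/(-309268 + 483386) = -718518/174118 = -718518*1/174118 = -359259/87059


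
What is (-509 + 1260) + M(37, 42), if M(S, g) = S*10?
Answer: 1121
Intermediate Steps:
M(S, g) = 10*S
(-509 + 1260) + M(37, 42) = (-509 + 1260) + 10*37 = 751 + 370 = 1121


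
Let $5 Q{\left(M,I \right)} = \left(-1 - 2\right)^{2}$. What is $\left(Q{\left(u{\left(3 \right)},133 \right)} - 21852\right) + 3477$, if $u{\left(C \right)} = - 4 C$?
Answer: $- \frac{91866}{5} \approx -18373.0$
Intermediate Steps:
$Q{\left(M,I \right)} = \frac{9}{5}$ ($Q{\left(M,I \right)} = \frac{\left(-1 - 2\right)^{2}}{5} = \frac{\left(-3\right)^{2}}{5} = \frac{1}{5} \cdot 9 = \frac{9}{5}$)
$\left(Q{\left(u{\left(3 \right)},133 \right)} - 21852\right) + 3477 = \left(\frac{9}{5} - 21852\right) + 3477 = - \frac{109251}{5} + 3477 = - \frac{91866}{5}$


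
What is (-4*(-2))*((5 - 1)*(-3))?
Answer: -96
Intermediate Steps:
(-4*(-2))*((5 - 1)*(-3)) = 8*(4*(-3)) = 8*(-12) = -96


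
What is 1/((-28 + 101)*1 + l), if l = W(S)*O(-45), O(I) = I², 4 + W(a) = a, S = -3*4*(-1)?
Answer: 1/16273 ≈ 6.1451e-5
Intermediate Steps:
S = 12 (S = -12*(-1) = 12)
W(a) = -4 + a
l = 16200 (l = (-4 + 12)*(-45)² = 8*2025 = 16200)
1/((-28 + 101)*1 + l) = 1/((-28 + 101)*1 + 16200) = 1/(73*1 + 16200) = 1/(73 + 16200) = 1/16273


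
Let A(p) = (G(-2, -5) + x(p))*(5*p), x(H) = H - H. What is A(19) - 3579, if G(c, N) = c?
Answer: -3769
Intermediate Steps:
x(H) = 0
A(p) = -10*p (A(p) = (-2 + 0)*(5*p) = -10*p)
A(19) - 3579 = -10*19 - 3579 = -190 - 3579 = -3769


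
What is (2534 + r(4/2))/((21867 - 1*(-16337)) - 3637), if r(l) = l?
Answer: 2536/34567 ≈ 0.073365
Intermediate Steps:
(2534 + r(4/2))/((21867 - 1*(-16337)) - 3637) = (2534 + 4/2)/((21867 - 1*(-16337)) - 3637) = (2534 + (½)*4)/((21867 + 16337) - 3637) = (2534 + 2)/(38204 - 3637) = 2536/34567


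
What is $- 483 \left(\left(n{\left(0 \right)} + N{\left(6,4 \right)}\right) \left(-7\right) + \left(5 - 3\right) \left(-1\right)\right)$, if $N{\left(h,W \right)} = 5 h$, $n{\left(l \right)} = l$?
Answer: $102396$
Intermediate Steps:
$- 483 \left(\left(n{\left(0 \right)} + N{\left(6,4 \right)}\right) \left(-7\right) + \left(5 - 3\right) \left(-1\right)\right) = - 483 \left(\left(0 + 5 \cdot 6\right) \left(-7\right) + \left(5 - 3\right) \left(-1\right)\right) = - 483 \left(\left(0 + 30\right) \left(-7\right) + 2 \left(-1\right)\right) = - 483 \left(30 \left(-7\right) - 2\right) = - 483 \left(-210 - 2\right) = \left(-483\right) \left(-212\right) = 102396$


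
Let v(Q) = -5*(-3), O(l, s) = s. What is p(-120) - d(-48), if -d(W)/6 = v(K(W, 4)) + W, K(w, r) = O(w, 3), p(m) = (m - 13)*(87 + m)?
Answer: 4191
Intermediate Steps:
p(m) = (-13 + m)*(87 + m)
K(w, r) = 3
v(Q) = 15
d(W) = -90 - 6*W (d(W) = -6*(15 + W) = -90 - 6*W)
p(-120) - d(-48) = (-1131 + (-120)**2 + 74*(-120)) - (-90 - 6*(-48)) = (-1131 + 14400 - 8880) - (-90 + 288) = 4389 - 1*198 = 4389 - 198 = 4191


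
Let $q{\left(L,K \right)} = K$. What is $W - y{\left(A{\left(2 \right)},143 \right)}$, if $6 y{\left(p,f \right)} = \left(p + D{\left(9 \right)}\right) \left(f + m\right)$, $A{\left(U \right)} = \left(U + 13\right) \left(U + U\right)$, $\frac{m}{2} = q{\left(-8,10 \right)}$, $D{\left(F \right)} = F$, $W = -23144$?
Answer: $- \frac{50037}{2} \approx -25019.0$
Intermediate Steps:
$m = 20$ ($m = 2 \cdot 10 = 20$)
$A{\left(U \right)} = 2 U \left(13 + U\right)$ ($A{\left(U \right)} = \left(13 + U\right) 2 U = 2 U \left(13 + U\right)$)
$y{\left(p,f \right)} = \frac{\left(9 + p\right) \left(20 + f\right)}{6}$ ($y{\left(p,f \right)} = \frac{\left(p + 9\right) \left(f + 20\right)}{6} = \frac{\left(9 + p\right) \left(20 + f\right)}{6}$)
$W - y{\left(A{\left(2 \right)},143 \right)} = -23144 - \left(30 + \frac{3}{2} \cdot 143 + \frac{10 \cdot 2 \cdot 2 \left(13 + 2\right)}{3} + \frac{1}{6} \cdot 143 \cdot 2 \cdot 2 \left(13 + 2\right)\right) = -23144 - \left(30 + \frac{429}{2} + \frac{10 \cdot 2 \cdot 2 \cdot 15}{3} + \frac{1}{6} \cdot 143 \cdot 2 \cdot 2 \cdot 15\right) = -23144 - \left(30 + \frac{429}{2} + \frac{10}{3} \cdot 60 + \frac{1}{6} \cdot 143 \cdot 60\right) = -23144 - \left(30 + \frac{429}{2} + 200 + 1430\right) = -23144 - \frac{3749}{2} = - \frac{50037}{2}$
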